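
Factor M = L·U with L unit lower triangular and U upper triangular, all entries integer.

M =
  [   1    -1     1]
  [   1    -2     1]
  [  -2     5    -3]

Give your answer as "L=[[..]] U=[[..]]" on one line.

  row1 -= 1·row0 → [0,-1,0]
  row2 -= -2·row0 → [0,3,-1]
  row2 -= -3·row1 → [0,0,-1]

L=[[1,0,0],[1,1,0],[-2,-3,1]] U=[[1,-1,1],[0,-1,0],[0,0,-1]]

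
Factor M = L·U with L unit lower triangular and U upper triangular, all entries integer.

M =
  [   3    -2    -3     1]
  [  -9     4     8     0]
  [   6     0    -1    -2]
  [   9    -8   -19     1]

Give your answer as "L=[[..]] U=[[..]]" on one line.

L=[[1,0,0,0],[-3,1,0,0],[2,-2,1,0],[3,1,-3,1]] U=[[3,-2,-3,1],[0,-2,-1,3],[0,0,3,2],[0,0,0,1]]

  r1 -= -3·r0 → [0,-2,-1,3]
  r2 -= 2·r0 → [0,4,5,-4]
  r3 -= 3·r0 → [0,-2,-10,-2]
  r2 -= -2·r1 → [0,0,3,2]
  r3 -= 1·r1 → [0,0,-9,-5]
  r3 -= -3·r2 → [0,0,0,1]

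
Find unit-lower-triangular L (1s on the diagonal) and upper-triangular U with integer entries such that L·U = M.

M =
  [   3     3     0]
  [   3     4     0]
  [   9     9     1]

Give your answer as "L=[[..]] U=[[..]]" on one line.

L=[[1,0,0],[1,1,0],[3,0,1]] U=[[3,3,0],[0,1,0],[0,0,1]]

  R1 -= 1·R0 → [0,1,0]
  R2 -= 3·R0 → [0,0,1]
  R2 -= 0·R1 → [0,0,1]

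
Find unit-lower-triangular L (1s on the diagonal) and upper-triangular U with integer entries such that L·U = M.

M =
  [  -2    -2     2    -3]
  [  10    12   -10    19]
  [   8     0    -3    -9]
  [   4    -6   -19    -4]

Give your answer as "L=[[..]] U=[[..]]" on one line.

  R1 -= -5·R0 → [0,2,0,4]
  R2 -= -4·R0 → [0,-8,5,-21]
  R3 -= -2·R0 → [0,-10,-15,-10]
  R2 -= -4·R1 → [0,0,5,-5]
  R3 -= -5·R1 → [0,0,-15,10]
  R3 -= -3·R2 → [0,0,0,-5]

L=[[1,0,0,0],[-5,1,0,0],[-4,-4,1,0],[-2,-5,-3,1]] U=[[-2,-2,2,-3],[0,2,0,4],[0,0,5,-5],[0,0,0,-5]]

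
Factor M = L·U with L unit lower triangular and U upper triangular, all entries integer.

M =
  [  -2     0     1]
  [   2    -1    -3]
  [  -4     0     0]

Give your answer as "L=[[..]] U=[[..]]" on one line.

  R1 -= -1·R0 → [0,-1,-2]
  R2 -= 2·R0 → [0,0,-2]
  R2 -= 0·R1 → [0,0,-2]

L=[[1,0,0],[-1,1,0],[2,0,1]] U=[[-2,0,1],[0,-1,-2],[0,0,-2]]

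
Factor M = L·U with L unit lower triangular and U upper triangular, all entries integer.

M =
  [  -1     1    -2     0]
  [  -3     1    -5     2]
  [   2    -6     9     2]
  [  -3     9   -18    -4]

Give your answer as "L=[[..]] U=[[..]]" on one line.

L=[[1,0,0,0],[3,1,0,0],[-2,2,1,0],[3,-3,-3,1]] U=[[-1,1,-2,0],[0,-2,1,2],[0,0,3,-2],[0,0,0,-4]]

  R1 -= 3·R0 → [0,-2,1,2]
  R2 -= -2·R0 → [0,-4,5,2]
  R3 -= 3·R0 → [0,6,-12,-4]
  R2 -= 2·R1 → [0,0,3,-2]
  R3 -= -3·R1 → [0,0,-9,2]
  R3 -= -3·R2 → [0,0,0,-4]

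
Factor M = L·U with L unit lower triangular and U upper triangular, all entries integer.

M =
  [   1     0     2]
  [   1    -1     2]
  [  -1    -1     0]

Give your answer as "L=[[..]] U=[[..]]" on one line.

L=[[1,0,0],[1,1,0],[-1,1,1]] U=[[1,0,2],[0,-1,0],[0,0,2]]

  r1 -= 1·r0 → [0,-1,0]
  r2 -= -1·r0 → [0,-1,2]
  r2 -= 1·r1 → [0,0,2]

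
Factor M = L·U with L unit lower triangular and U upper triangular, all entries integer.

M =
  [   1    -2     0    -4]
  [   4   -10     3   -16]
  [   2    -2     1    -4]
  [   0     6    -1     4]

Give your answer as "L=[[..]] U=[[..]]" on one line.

  r1 -= 4·r0 → [0,-2,3,0]
  r2 -= 2·r0 → [0,2,1,4]
  r3 -= 0·r0 → [0,6,-1,4]
  r2 -= -1·r1 → [0,0,4,4]
  r3 -= -3·r1 → [0,0,8,4]
  r3 -= 2·r2 → [0,0,0,-4]

L=[[1,0,0,0],[4,1,0,0],[2,-1,1,0],[0,-3,2,1]] U=[[1,-2,0,-4],[0,-2,3,0],[0,0,4,4],[0,0,0,-4]]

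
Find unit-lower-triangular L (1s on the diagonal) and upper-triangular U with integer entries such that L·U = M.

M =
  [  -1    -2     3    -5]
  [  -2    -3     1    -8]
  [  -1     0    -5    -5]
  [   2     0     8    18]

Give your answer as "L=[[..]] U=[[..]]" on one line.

  row1 -= 2·row0 → [0,1,-5,2]
  row2 -= 1·row0 → [0,2,-8,0]
  row3 -= -2·row0 → [0,-4,14,8]
  row2 -= 2·row1 → [0,0,2,-4]
  row3 -= -4·row1 → [0,0,-6,16]
  row3 -= -3·row2 → [0,0,0,4]

L=[[1,0,0,0],[2,1,0,0],[1,2,1,0],[-2,-4,-3,1]] U=[[-1,-2,3,-5],[0,1,-5,2],[0,0,2,-4],[0,0,0,4]]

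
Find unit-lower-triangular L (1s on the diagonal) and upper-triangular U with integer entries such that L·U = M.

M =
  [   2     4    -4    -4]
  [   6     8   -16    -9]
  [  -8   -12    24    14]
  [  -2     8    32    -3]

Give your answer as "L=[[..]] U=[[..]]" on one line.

  r1 -= 3·r0 → [0,-4,-4,3]
  r2 -= -4·r0 → [0,4,8,-2]
  r3 -= -1·r0 → [0,12,28,-7]
  r2 -= -1·r1 → [0,0,4,1]
  r3 -= -3·r1 → [0,0,16,2]
  r3 -= 4·r2 → [0,0,0,-2]

L=[[1,0,0,0],[3,1,0,0],[-4,-1,1,0],[-1,-3,4,1]] U=[[2,4,-4,-4],[0,-4,-4,3],[0,0,4,1],[0,0,0,-2]]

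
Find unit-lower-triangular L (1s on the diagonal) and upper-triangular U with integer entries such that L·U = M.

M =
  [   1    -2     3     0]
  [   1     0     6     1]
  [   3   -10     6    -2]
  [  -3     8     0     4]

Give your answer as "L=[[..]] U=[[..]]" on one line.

L=[[1,0,0,0],[1,1,0,0],[3,-2,1,0],[-3,1,2,1]] U=[[1,-2,3,0],[0,2,3,1],[0,0,3,0],[0,0,0,3]]

  r1 -= 1·r0 → [0,2,3,1]
  r2 -= 3·r0 → [0,-4,-3,-2]
  r3 -= -3·r0 → [0,2,9,4]
  r2 -= -2·r1 → [0,0,3,0]
  r3 -= 1·r1 → [0,0,6,3]
  r3 -= 2·r2 → [0,0,0,3]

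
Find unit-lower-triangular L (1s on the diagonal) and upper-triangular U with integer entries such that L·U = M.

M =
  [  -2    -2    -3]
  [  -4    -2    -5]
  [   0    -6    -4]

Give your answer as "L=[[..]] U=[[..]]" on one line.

L=[[1,0,0],[2,1,0],[0,-3,1]] U=[[-2,-2,-3],[0,2,1],[0,0,-1]]

  r1 -= 2·r0 → [0,2,1]
  r2 -= 0·r0 → [0,-6,-4]
  r2 -= -3·r1 → [0,0,-1]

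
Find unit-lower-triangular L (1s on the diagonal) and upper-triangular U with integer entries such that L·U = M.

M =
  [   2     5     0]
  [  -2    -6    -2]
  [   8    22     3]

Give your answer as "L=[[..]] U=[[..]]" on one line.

L=[[1,0,0],[-1,1,0],[4,-2,1]] U=[[2,5,0],[0,-1,-2],[0,0,-1]]

  r1 -= -1·r0 → [0,-1,-2]
  r2 -= 4·r0 → [0,2,3]
  r2 -= -2·r1 → [0,0,-1]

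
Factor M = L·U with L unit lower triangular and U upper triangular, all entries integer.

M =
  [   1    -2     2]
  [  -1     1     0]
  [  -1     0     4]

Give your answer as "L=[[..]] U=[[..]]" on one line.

  R1 -= -1·R0 → [0,-1,2]
  R2 -= -1·R0 → [0,-2,6]
  R2 -= 2·R1 → [0,0,2]

L=[[1,0,0],[-1,1,0],[-1,2,1]] U=[[1,-2,2],[0,-1,2],[0,0,2]]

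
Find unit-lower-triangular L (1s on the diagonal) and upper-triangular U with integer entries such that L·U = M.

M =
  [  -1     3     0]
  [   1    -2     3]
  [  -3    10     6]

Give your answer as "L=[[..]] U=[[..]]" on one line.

  R1 -= -1·R0 → [0,1,3]
  R2 -= 3·R0 → [0,1,6]
  R2 -= 1·R1 → [0,0,3]

L=[[1,0,0],[-1,1,0],[3,1,1]] U=[[-1,3,0],[0,1,3],[0,0,3]]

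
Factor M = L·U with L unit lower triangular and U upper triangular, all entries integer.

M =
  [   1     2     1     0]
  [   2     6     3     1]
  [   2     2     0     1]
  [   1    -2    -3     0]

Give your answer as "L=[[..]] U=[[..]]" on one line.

  R1 -= 2·R0 → [0,2,1,1]
  R2 -= 2·R0 → [0,-2,-2,1]
  R3 -= 1·R0 → [0,-4,-4,0]
  R2 -= -1·R1 → [0,0,-1,2]
  R3 -= -2·R1 → [0,0,-2,2]
  R3 -= 2·R2 → [0,0,0,-2]

L=[[1,0,0,0],[2,1,0,0],[2,-1,1,0],[1,-2,2,1]] U=[[1,2,1,0],[0,2,1,1],[0,0,-1,2],[0,0,0,-2]]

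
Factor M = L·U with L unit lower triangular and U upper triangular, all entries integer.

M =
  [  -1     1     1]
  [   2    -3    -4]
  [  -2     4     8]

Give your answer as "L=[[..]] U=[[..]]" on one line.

  r1 -= -2·r0 → [0,-1,-2]
  r2 -= 2·r0 → [0,2,6]
  r2 -= -2·r1 → [0,0,2]

L=[[1,0,0],[-2,1,0],[2,-2,1]] U=[[-1,1,1],[0,-1,-2],[0,0,2]]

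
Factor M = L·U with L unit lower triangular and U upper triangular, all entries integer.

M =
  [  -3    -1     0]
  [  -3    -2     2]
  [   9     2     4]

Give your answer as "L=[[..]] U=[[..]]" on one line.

L=[[1,0,0],[1,1,0],[-3,1,1]] U=[[-3,-1,0],[0,-1,2],[0,0,2]]

  R1 -= 1·R0 → [0,-1,2]
  R2 -= -3·R0 → [0,-1,4]
  R2 -= 1·R1 → [0,0,2]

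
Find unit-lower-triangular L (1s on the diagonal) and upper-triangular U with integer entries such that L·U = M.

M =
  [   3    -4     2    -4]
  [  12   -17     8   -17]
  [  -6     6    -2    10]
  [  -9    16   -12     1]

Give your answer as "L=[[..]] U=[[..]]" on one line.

L=[[1,0,0,0],[4,1,0,0],[-2,2,1,0],[-3,-4,-3,1]] U=[[3,-4,2,-4],[0,-1,0,-1],[0,0,2,4],[0,0,0,-3]]

  R1 -= 4·R0 → [0,-1,0,-1]
  R2 -= -2·R0 → [0,-2,2,2]
  R3 -= -3·R0 → [0,4,-6,-11]
  R2 -= 2·R1 → [0,0,2,4]
  R3 -= -4·R1 → [0,0,-6,-15]
  R3 -= -3·R2 → [0,0,0,-3]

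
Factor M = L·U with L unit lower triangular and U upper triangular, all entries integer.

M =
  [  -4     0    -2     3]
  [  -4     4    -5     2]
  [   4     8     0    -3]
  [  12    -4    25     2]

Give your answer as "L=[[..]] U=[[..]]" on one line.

L=[[1,0,0,0],[1,1,0,0],[-1,2,1,0],[-3,-1,4,1]] U=[[-4,0,-2,3],[0,4,-3,-1],[0,0,4,2],[0,0,0,2]]

  r1 -= 1·r0 → [0,4,-3,-1]
  r2 -= -1·r0 → [0,8,-2,0]
  r3 -= -3·r0 → [0,-4,19,11]
  r2 -= 2·r1 → [0,0,4,2]
  r3 -= -1·r1 → [0,0,16,10]
  r3 -= 4·r2 → [0,0,0,2]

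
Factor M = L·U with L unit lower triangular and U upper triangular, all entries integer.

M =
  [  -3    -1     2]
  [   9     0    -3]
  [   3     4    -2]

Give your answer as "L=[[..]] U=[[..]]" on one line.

  r1 -= -3·r0 → [0,-3,3]
  r2 -= -1·r0 → [0,3,0]
  r2 -= -1·r1 → [0,0,3]

L=[[1,0,0],[-3,1,0],[-1,-1,1]] U=[[-3,-1,2],[0,-3,3],[0,0,3]]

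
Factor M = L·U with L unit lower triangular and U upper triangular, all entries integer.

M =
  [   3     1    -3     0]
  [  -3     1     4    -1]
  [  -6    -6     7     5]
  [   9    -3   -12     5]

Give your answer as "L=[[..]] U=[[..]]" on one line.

  R1 -= -1·R0 → [0,2,1,-1]
  R2 -= -2·R0 → [0,-4,1,5]
  R3 -= 3·R0 → [0,-6,-3,5]
  R2 -= -2·R1 → [0,0,3,3]
  R3 -= -3·R1 → [0,0,0,2]
  R3 -= 0·R2 → [0,0,0,2]

L=[[1,0,0,0],[-1,1,0,0],[-2,-2,1,0],[3,-3,0,1]] U=[[3,1,-3,0],[0,2,1,-1],[0,0,3,3],[0,0,0,2]]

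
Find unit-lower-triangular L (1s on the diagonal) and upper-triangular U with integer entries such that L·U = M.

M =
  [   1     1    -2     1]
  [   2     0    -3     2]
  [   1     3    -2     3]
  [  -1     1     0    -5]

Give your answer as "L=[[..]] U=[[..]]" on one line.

L=[[1,0,0,0],[2,1,0,0],[1,-1,1,0],[-1,-1,-1,1]] U=[[1,1,-2,1],[0,-2,1,0],[0,0,1,2],[0,0,0,-2]]

  r1 -= 2·r0 → [0,-2,1,0]
  r2 -= 1·r0 → [0,2,0,2]
  r3 -= -1·r0 → [0,2,-2,-4]
  r2 -= -1·r1 → [0,0,1,2]
  r3 -= -1·r1 → [0,0,-1,-4]
  r3 -= -1·r2 → [0,0,0,-2]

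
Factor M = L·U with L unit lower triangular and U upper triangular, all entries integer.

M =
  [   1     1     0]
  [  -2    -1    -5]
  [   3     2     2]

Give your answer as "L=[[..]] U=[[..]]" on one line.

  r1 -= -2·r0 → [0,1,-5]
  r2 -= 3·r0 → [0,-1,2]
  r2 -= -1·r1 → [0,0,-3]

L=[[1,0,0],[-2,1,0],[3,-1,1]] U=[[1,1,0],[0,1,-5],[0,0,-3]]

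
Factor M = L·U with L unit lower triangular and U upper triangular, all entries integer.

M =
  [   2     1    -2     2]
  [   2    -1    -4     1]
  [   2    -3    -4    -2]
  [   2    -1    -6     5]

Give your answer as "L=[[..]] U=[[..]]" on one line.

  R1 -= 1·R0 → [0,-2,-2,-1]
  R2 -= 1·R0 → [0,-4,-2,-4]
  R3 -= 1·R0 → [0,-2,-4,3]
  R2 -= 2·R1 → [0,0,2,-2]
  R3 -= 1·R1 → [0,0,-2,4]
  R3 -= -1·R2 → [0,0,0,2]

L=[[1,0,0,0],[1,1,0,0],[1,2,1,0],[1,1,-1,1]] U=[[2,1,-2,2],[0,-2,-2,-1],[0,0,2,-2],[0,0,0,2]]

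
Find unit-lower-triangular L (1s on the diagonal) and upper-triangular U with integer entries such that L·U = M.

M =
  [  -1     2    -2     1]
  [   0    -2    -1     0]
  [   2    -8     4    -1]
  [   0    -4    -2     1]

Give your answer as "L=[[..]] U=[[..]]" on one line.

L=[[1,0,0,0],[0,1,0,0],[-2,2,1,0],[0,2,0,1]] U=[[-1,2,-2,1],[0,-2,-1,0],[0,0,2,1],[0,0,0,1]]

  r1 -= 0·r0 → [0,-2,-1,0]
  r2 -= -2·r0 → [0,-4,0,1]
  r3 -= 0·r0 → [0,-4,-2,1]
  r2 -= 2·r1 → [0,0,2,1]
  r3 -= 2·r1 → [0,0,0,1]
  r3 -= 0·r2 → [0,0,0,1]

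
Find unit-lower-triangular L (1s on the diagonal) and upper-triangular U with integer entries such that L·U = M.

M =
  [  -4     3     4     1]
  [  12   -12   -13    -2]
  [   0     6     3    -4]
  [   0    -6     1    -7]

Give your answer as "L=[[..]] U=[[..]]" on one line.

L=[[1,0,0,0],[-3,1,0,0],[0,-2,1,0],[0,2,3,1]] U=[[-4,3,4,1],[0,-3,-1,1],[0,0,1,-2],[0,0,0,-3]]

  R1 -= -3·R0 → [0,-3,-1,1]
  R2 -= 0·R0 → [0,6,3,-4]
  R3 -= 0·R0 → [0,-6,1,-7]
  R2 -= -2·R1 → [0,0,1,-2]
  R3 -= 2·R1 → [0,0,3,-9]
  R3 -= 3·R2 → [0,0,0,-3]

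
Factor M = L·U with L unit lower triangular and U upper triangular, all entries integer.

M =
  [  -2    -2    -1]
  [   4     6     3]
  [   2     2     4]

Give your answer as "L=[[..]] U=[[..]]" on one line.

L=[[1,0,0],[-2,1,0],[-1,0,1]] U=[[-2,-2,-1],[0,2,1],[0,0,3]]

  R1 -= -2·R0 → [0,2,1]
  R2 -= -1·R0 → [0,0,3]
  R2 -= 0·R1 → [0,0,3]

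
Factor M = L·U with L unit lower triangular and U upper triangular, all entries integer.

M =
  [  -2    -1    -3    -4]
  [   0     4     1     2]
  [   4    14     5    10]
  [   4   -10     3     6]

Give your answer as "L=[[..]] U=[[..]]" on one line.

  R1 -= 0·R0 → [0,4,1,2]
  R2 -= -2·R0 → [0,12,-1,2]
  R3 -= -2·R0 → [0,-12,-3,-2]
  R2 -= 3·R1 → [0,0,-4,-4]
  R3 -= -3·R1 → [0,0,0,4]
  R3 -= 0·R2 → [0,0,0,4]

L=[[1,0,0,0],[0,1,0,0],[-2,3,1,0],[-2,-3,0,1]] U=[[-2,-1,-3,-4],[0,4,1,2],[0,0,-4,-4],[0,0,0,4]]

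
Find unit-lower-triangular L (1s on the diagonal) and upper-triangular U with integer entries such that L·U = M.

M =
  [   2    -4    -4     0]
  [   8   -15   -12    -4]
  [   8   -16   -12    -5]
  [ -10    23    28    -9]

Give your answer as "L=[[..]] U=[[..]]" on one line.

L=[[1,0,0,0],[4,1,0,0],[4,0,1,0],[-5,3,-1,1]] U=[[2,-4,-4,0],[0,1,4,-4],[0,0,4,-5],[0,0,0,-2]]

  R1 -= 4·R0 → [0,1,4,-4]
  R2 -= 4·R0 → [0,0,4,-5]
  R3 -= -5·R0 → [0,3,8,-9]
  R2 -= 0·R1 → [0,0,4,-5]
  R3 -= 3·R1 → [0,0,-4,3]
  R3 -= -1·R2 → [0,0,0,-2]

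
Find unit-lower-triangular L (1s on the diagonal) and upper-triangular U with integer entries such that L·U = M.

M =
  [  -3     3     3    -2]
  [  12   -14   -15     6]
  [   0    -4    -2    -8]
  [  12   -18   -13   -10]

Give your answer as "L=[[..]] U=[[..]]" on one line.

  row1 -= -4·row0 → [0,-2,-3,-2]
  row2 -= 0·row0 → [0,-4,-2,-8]
  row3 -= -4·row0 → [0,-6,-1,-18]
  row2 -= 2·row1 → [0,0,4,-4]
  row3 -= 3·row1 → [0,0,8,-12]
  row3 -= 2·row2 → [0,0,0,-4]

L=[[1,0,0,0],[-4,1,0,0],[0,2,1,0],[-4,3,2,1]] U=[[-3,3,3,-2],[0,-2,-3,-2],[0,0,4,-4],[0,0,0,-4]]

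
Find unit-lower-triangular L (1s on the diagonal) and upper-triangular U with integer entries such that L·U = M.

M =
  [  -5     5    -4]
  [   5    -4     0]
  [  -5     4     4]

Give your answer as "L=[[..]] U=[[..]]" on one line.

L=[[1,0,0],[-1,1,0],[1,-1,1]] U=[[-5,5,-4],[0,1,-4],[0,0,4]]

  r1 -= -1·r0 → [0,1,-4]
  r2 -= 1·r0 → [0,-1,8]
  r2 -= -1·r1 → [0,0,4]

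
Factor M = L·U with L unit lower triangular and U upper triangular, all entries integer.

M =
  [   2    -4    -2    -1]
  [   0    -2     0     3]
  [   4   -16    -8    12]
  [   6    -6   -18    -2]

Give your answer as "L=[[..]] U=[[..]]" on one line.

  row1 -= 0·row0 → [0,-2,0,3]
  row2 -= 2·row0 → [0,-8,-4,14]
  row3 -= 3·row0 → [0,6,-12,1]
  row2 -= 4·row1 → [0,0,-4,2]
  row3 -= -3·row1 → [0,0,-12,10]
  row3 -= 3·row2 → [0,0,0,4]

L=[[1,0,0,0],[0,1,0,0],[2,4,1,0],[3,-3,3,1]] U=[[2,-4,-2,-1],[0,-2,0,3],[0,0,-4,2],[0,0,0,4]]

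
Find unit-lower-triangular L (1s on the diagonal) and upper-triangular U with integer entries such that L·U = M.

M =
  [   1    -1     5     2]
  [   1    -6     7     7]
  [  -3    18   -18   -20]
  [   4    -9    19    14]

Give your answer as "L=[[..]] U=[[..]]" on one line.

  r1 -= 1·r0 → [0,-5,2,5]
  r2 -= -3·r0 → [0,15,-3,-14]
  r3 -= 4·r0 → [0,-5,-1,6]
  r2 -= -3·r1 → [0,0,3,1]
  r3 -= 1·r1 → [0,0,-3,1]
  r3 -= -1·r2 → [0,0,0,2]

L=[[1,0,0,0],[1,1,0,0],[-3,-3,1,0],[4,1,-1,1]] U=[[1,-1,5,2],[0,-5,2,5],[0,0,3,1],[0,0,0,2]]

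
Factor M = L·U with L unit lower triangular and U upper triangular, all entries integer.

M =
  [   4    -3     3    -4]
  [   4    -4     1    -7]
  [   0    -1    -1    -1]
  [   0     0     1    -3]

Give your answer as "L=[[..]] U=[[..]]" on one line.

  R1 -= 1·R0 → [0,-1,-2,-3]
  R2 -= 0·R0 → [0,-1,-1,-1]
  R3 -= 0·R0 → [0,0,1,-3]
  R2 -= 1·R1 → [0,0,1,2]
  R3 -= 0·R1 → [0,0,1,-3]
  R3 -= 1·R2 → [0,0,0,-5]

L=[[1,0,0,0],[1,1,0,0],[0,1,1,0],[0,0,1,1]] U=[[4,-3,3,-4],[0,-1,-2,-3],[0,0,1,2],[0,0,0,-5]]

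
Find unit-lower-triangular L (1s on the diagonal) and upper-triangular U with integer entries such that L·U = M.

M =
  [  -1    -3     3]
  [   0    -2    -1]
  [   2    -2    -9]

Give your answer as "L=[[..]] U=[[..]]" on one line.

  R1 -= 0·R0 → [0,-2,-1]
  R2 -= -2·R0 → [0,-8,-3]
  R2 -= 4·R1 → [0,0,1]

L=[[1,0,0],[0,1,0],[-2,4,1]] U=[[-1,-3,3],[0,-2,-1],[0,0,1]]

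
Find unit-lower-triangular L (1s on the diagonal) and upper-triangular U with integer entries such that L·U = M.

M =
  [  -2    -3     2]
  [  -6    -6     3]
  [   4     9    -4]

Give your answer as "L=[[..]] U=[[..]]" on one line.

  r1 -= 3·r0 → [0,3,-3]
  r2 -= -2·r0 → [0,3,0]
  r2 -= 1·r1 → [0,0,3]

L=[[1,0,0],[3,1,0],[-2,1,1]] U=[[-2,-3,2],[0,3,-3],[0,0,3]]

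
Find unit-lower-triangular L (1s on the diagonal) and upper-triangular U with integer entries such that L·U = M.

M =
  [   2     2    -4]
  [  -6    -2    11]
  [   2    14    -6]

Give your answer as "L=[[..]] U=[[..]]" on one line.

  row1 -= -3·row0 → [0,4,-1]
  row2 -= 1·row0 → [0,12,-2]
  row2 -= 3·row1 → [0,0,1]

L=[[1,0,0],[-3,1,0],[1,3,1]] U=[[2,2,-4],[0,4,-1],[0,0,1]]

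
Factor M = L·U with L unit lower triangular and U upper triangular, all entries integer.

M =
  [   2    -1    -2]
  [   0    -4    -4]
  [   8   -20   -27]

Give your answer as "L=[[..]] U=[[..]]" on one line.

  r1 -= 0·r0 → [0,-4,-4]
  r2 -= 4·r0 → [0,-16,-19]
  r2 -= 4·r1 → [0,0,-3]

L=[[1,0,0],[0,1,0],[4,4,1]] U=[[2,-1,-2],[0,-4,-4],[0,0,-3]]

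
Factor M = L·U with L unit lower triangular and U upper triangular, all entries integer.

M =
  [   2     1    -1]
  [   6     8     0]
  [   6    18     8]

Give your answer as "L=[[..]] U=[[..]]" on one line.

L=[[1,0,0],[3,1,0],[3,3,1]] U=[[2,1,-1],[0,5,3],[0,0,2]]

  R1 -= 3·R0 → [0,5,3]
  R2 -= 3·R0 → [0,15,11]
  R2 -= 3·R1 → [0,0,2]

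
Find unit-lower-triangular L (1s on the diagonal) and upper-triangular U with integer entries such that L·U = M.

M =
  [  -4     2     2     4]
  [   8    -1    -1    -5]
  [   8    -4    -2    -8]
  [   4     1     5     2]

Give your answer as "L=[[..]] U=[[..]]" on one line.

L=[[1,0,0,0],[-2,1,0,0],[-2,0,1,0],[-1,1,2,1]] U=[[-4,2,2,4],[0,3,3,3],[0,0,2,0],[0,0,0,3]]

  r1 -= -2·r0 → [0,3,3,3]
  r2 -= -2·r0 → [0,0,2,0]
  r3 -= -1·r0 → [0,3,7,6]
  r2 -= 0·r1 → [0,0,2,0]
  r3 -= 1·r1 → [0,0,4,3]
  r3 -= 2·r2 → [0,0,0,3]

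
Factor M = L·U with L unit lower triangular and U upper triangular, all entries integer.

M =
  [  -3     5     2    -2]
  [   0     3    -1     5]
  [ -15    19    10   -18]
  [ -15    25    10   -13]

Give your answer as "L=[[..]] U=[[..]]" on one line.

  r1 -= 0·r0 → [0,3,-1,5]
  r2 -= 5·r0 → [0,-6,0,-8]
  r3 -= 5·r0 → [0,0,0,-3]
  r2 -= -2·r1 → [0,0,-2,2]
  r3 -= 0·r1 → [0,0,0,-3]
  r3 -= 0·r2 → [0,0,0,-3]

L=[[1,0,0,0],[0,1,0,0],[5,-2,1,0],[5,0,0,1]] U=[[-3,5,2,-2],[0,3,-1,5],[0,0,-2,2],[0,0,0,-3]]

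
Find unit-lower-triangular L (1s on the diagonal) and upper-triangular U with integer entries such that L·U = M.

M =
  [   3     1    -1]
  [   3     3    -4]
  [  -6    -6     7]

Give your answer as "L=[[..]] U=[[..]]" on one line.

  row1 -= 1·row0 → [0,2,-3]
  row2 -= -2·row0 → [0,-4,5]
  row2 -= -2·row1 → [0,0,-1]

L=[[1,0,0],[1,1,0],[-2,-2,1]] U=[[3,1,-1],[0,2,-3],[0,0,-1]]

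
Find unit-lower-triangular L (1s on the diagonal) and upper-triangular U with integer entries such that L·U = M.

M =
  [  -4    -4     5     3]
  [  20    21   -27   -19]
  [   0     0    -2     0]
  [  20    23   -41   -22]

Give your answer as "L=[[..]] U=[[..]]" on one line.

  r1 -= -5·r0 → [0,1,-2,-4]
  r2 -= 0·r0 → [0,0,-2,0]
  r3 -= -5·r0 → [0,3,-16,-7]
  r2 -= 0·r1 → [0,0,-2,0]
  r3 -= 3·r1 → [0,0,-10,5]
  r3 -= 5·r2 → [0,0,0,5]

L=[[1,0,0,0],[-5,1,0,0],[0,0,1,0],[-5,3,5,1]] U=[[-4,-4,5,3],[0,1,-2,-4],[0,0,-2,0],[0,0,0,5]]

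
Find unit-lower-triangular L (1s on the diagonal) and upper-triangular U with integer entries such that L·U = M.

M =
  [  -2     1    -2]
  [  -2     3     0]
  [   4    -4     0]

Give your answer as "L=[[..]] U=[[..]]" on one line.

  R1 -= 1·R0 → [0,2,2]
  R2 -= -2·R0 → [0,-2,-4]
  R2 -= -1·R1 → [0,0,-2]

L=[[1,0,0],[1,1,0],[-2,-1,1]] U=[[-2,1,-2],[0,2,2],[0,0,-2]]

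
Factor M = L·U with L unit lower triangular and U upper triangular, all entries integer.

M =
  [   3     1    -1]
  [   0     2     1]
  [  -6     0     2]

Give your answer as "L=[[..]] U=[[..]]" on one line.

  r1 -= 0·r0 → [0,2,1]
  r2 -= -2·r0 → [0,2,0]
  r2 -= 1·r1 → [0,0,-1]

L=[[1,0,0],[0,1,0],[-2,1,1]] U=[[3,1,-1],[0,2,1],[0,0,-1]]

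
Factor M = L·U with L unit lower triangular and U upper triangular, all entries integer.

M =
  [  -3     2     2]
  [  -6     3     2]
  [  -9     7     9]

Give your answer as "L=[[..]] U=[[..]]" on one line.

L=[[1,0,0],[2,1,0],[3,-1,1]] U=[[-3,2,2],[0,-1,-2],[0,0,1]]

  r1 -= 2·r0 → [0,-1,-2]
  r2 -= 3·r0 → [0,1,3]
  r2 -= -1·r1 → [0,0,1]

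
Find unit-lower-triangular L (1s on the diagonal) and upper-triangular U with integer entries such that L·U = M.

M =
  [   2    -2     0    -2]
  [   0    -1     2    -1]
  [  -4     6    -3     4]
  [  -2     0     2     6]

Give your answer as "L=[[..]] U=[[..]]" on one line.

  r1 -= 0·r0 → [0,-1,2,-1]
  r2 -= -2·r0 → [0,2,-3,0]
  r3 -= -1·r0 → [0,-2,2,4]
  r2 -= -2·r1 → [0,0,1,-2]
  r3 -= 2·r1 → [0,0,-2,6]
  r3 -= -2·r2 → [0,0,0,2]

L=[[1,0,0,0],[0,1,0,0],[-2,-2,1,0],[-1,2,-2,1]] U=[[2,-2,0,-2],[0,-1,2,-1],[0,0,1,-2],[0,0,0,2]]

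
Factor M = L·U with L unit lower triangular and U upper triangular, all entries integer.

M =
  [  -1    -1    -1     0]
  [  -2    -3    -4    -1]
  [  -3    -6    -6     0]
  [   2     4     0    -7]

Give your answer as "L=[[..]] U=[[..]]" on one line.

  R1 -= 2·R0 → [0,-1,-2,-1]
  R2 -= 3·R0 → [0,-3,-3,0]
  R3 -= -2·R0 → [0,2,-2,-7]
  R2 -= 3·R1 → [0,0,3,3]
  R3 -= -2·R1 → [0,0,-6,-9]
  R3 -= -2·R2 → [0,0,0,-3]

L=[[1,0,0,0],[2,1,0,0],[3,3,1,0],[-2,-2,-2,1]] U=[[-1,-1,-1,0],[0,-1,-2,-1],[0,0,3,3],[0,0,0,-3]]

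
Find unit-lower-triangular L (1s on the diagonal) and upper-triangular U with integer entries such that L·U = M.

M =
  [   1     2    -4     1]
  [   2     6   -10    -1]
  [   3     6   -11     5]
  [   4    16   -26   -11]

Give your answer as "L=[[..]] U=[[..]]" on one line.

L=[[1,0,0,0],[2,1,0,0],[3,0,1,0],[4,4,-2,1]] U=[[1,2,-4,1],[0,2,-2,-3],[0,0,1,2],[0,0,0,1]]

  R1 -= 2·R0 → [0,2,-2,-3]
  R2 -= 3·R0 → [0,0,1,2]
  R3 -= 4·R0 → [0,8,-10,-15]
  R2 -= 0·R1 → [0,0,1,2]
  R3 -= 4·R1 → [0,0,-2,-3]
  R3 -= -2·R2 → [0,0,0,1]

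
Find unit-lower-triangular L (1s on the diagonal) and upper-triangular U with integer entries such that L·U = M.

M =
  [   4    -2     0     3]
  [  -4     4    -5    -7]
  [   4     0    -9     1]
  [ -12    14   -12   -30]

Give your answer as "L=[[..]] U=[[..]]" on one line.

L=[[1,0,0,0],[-1,1,0,0],[1,1,1,0],[-3,4,-2,1]] U=[[4,-2,0,3],[0,2,-5,-4],[0,0,-4,2],[0,0,0,-1]]

  row1 -= -1·row0 → [0,2,-5,-4]
  row2 -= 1·row0 → [0,2,-9,-2]
  row3 -= -3·row0 → [0,8,-12,-21]
  row2 -= 1·row1 → [0,0,-4,2]
  row3 -= 4·row1 → [0,0,8,-5]
  row3 -= -2·row2 → [0,0,0,-1]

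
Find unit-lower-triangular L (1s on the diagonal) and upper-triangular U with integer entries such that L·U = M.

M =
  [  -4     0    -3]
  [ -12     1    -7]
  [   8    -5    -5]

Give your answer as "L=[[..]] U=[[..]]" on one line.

  R1 -= 3·R0 → [0,1,2]
  R2 -= -2·R0 → [0,-5,-11]
  R2 -= -5·R1 → [0,0,-1]

L=[[1,0,0],[3,1,0],[-2,-5,1]] U=[[-4,0,-3],[0,1,2],[0,0,-1]]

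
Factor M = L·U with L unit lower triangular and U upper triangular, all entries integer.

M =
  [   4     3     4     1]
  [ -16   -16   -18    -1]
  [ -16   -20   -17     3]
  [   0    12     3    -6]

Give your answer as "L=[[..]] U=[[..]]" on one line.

  R1 -= -4·R0 → [0,-4,-2,3]
  R2 -= -4·R0 → [0,-8,-1,7]
  R3 -= 0·R0 → [0,12,3,-6]
  R2 -= 2·R1 → [0,0,3,1]
  R3 -= -3·R1 → [0,0,-3,3]
  R3 -= -1·R2 → [0,0,0,4]

L=[[1,0,0,0],[-4,1,0,0],[-4,2,1,0],[0,-3,-1,1]] U=[[4,3,4,1],[0,-4,-2,3],[0,0,3,1],[0,0,0,4]]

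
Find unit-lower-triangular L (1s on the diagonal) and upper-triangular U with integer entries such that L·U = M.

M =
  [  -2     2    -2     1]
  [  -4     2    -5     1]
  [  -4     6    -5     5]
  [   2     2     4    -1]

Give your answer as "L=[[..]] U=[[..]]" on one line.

  row1 -= 2·row0 → [0,-2,-1,-1]
  row2 -= 2·row0 → [0,2,-1,3]
  row3 -= -1·row0 → [0,4,2,0]
  row2 -= -1·row1 → [0,0,-2,2]
  row3 -= -2·row1 → [0,0,0,-2]
  row3 -= 0·row2 → [0,0,0,-2]

L=[[1,0,0,0],[2,1,0,0],[2,-1,1,0],[-1,-2,0,1]] U=[[-2,2,-2,1],[0,-2,-1,-1],[0,0,-2,2],[0,0,0,-2]]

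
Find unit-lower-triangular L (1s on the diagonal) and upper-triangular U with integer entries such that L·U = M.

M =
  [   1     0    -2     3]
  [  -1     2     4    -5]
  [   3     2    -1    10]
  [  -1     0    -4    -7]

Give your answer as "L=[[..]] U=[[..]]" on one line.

  row1 -= -1·row0 → [0,2,2,-2]
  row2 -= 3·row0 → [0,2,5,1]
  row3 -= -1·row0 → [0,0,-6,-4]
  row2 -= 1·row1 → [0,0,3,3]
  row3 -= 0·row1 → [0,0,-6,-4]
  row3 -= -2·row2 → [0,0,0,2]

L=[[1,0,0,0],[-1,1,0,0],[3,1,1,0],[-1,0,-2,1]] U=[[1,0,-2,3],[0,2,2,-2],[0,0,3,3],[0,0,0,2]]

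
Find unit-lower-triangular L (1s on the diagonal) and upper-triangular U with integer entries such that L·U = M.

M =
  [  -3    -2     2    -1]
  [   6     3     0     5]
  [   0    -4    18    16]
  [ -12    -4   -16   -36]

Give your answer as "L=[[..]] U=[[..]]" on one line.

L=[[1,0,0,0],[-2,1,0,0],[0,4,1,0],[4,-4,-4,1]] U=[[-3,-2,2,-1],[0,-1,4,3],[0,0,2,4],[0,0,0,-4]]

  row1 -= -2·row0 → [0,-1,4,3]
  row2 -= 0·row0 → [0,-4,18,16]
  row3 -= 4·row0 → [0,4,-24,-32]
  row2 -= 4·row1 → [0,0,2,4]
  row3 -= -4·row1 → [0,0,-8,-20]
  row3 -= -4·row2 → [0,0,0,-4]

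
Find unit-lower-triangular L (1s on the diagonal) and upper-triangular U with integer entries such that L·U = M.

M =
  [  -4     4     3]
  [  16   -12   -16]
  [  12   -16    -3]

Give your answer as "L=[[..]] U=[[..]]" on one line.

  r1 -= -4·r0 → [0,4,-4]
  r2 -= -3·r0 → [0,-4,6]
  r2 -= -1·r1 → [0,0,2]

L=[[1,0,0],[-4,1,0],[-3,-1,1]] U=[[-4,4,3],[0,4,-4],[0,0,2]]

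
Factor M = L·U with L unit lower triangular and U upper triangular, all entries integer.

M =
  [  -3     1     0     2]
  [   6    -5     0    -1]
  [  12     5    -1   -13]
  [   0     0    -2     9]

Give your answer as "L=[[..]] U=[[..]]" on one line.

L=[[1,0,0,0],[-2,1,0,0],[-4,-3,1,0],[0,0,2,1]] U=[[-3,1,0,2],[0,-3,0,3],[0,0,-1,4],[0,0,0,1]]

  R1 -= -2·R0 → [0,-3,0,3]
  R2 -= -4·R0 → [0,9,-1,-5]
  R3 -= 0·R0 → [0,0,-2,9]
  R2 -= -3·R1 → [0,0,-1,4]
  R3 -= 0·R1 → [0,0,-2,9]
  R3 -= 2·R2 → [0,0,0,1]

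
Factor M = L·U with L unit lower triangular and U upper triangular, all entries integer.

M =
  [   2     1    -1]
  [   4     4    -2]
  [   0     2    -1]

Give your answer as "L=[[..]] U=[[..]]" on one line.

L=[[1,0,0],[2,1,0],[0,1,1]] U=[[2,1,-1],[0,2,0],[0,0,-1]]

  row1 -= 2·row0 → [0,2,0]
  row2 -= 0·row0 → [0,2,-1]
  row2 -= 1·row1 → [0,0,-1]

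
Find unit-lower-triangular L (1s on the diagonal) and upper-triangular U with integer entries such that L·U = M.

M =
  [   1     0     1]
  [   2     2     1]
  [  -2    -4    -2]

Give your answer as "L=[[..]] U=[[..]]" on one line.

  R1 -= 2·R0 → [0,2,-1]
  R2 -= -2·R0 → [0,-4,0]
  R2 -= -2·R1 → [0,0,-2]

L=[[1,0,0],[2,1,0],[-2,-2,1]] U=[[1,0,1],[0,2,-1],[0,0,-2]]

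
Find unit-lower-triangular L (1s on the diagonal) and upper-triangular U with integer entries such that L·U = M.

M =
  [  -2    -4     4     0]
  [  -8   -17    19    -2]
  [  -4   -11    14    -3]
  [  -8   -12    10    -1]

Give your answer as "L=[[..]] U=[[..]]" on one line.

L=[[1,0,0,0],[4,1,0,0],[2,3,1,0],[4,-4,-2,1]] U=[[-2,-4,4,0],[0,-1,3,-2],[0,0,-3,3],[0,0,0,-3]]

  row1 -= 4·row0 → [0,-1,3,-2]
  row2 -= 2·row0 → [0,-3,6,-3]
  row3 -= 4·row0 → [0,4,-6,-1]
  row2 -= 3·row1 → [0,0,-3,3]
  row3 -= -4·row1 → [0,0,6,-9]
  row3 -= -2·row2 → [0,0,0,-3]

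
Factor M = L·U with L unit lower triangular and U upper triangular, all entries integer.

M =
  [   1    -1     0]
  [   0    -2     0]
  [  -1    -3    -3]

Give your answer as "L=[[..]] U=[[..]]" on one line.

  R1 -= 0·R0 → [0,-2,0]
  R2 -= -1·R0 → [0,-4,-3]
  R2 -= 2·R1 → [0,0,-3]

L=[[1,0,0],[0,1,0],[-1,2,1]] U=[[1,-1,0],[0,-2,0],[0,0,-3]]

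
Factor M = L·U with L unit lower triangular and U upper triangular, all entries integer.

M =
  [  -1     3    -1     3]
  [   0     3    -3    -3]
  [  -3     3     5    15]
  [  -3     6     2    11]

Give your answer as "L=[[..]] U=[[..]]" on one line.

L=[[1,0,0,0],[0,1,0,0],[3,-2,1,0],[3,-1,1,1]] U=[[-1,3,-1,3],[0,3,-3,-3],[0,0,2,0],[0,0,0,-1]]

  row1 -= 0·row0 → [0,3,-3,-3]
  row2 -= 3·row0 → [0,-6,8,6]
  row3 -= 3·row0 → [0,-3,5,2]
  row2 -= -2·row1 → [0,0,2,0]
  row3 -= -1·row1 → [0,0,2,-1]
  row3 -= 1·row2 → [0,0,0,-1]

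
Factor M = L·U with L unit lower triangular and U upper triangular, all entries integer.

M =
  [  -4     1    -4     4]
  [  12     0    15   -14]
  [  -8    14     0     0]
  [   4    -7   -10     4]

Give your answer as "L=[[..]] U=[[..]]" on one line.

L=[[1,0,0,0],[-3,1,0,0],[2,4,1,0],[-1,-2,2,1]] U=[[-4,1,-4,4],[0,3,3,-2],[0,0,-4,0],[0,0,0,4]]

  R1 -= -3·R0 → [0,3,3,-2]
  R2 -= 2·R0 → [0,12,8,-8]
  R3 -= -1·R0 → [0,-6,-14,8]
  R2 -= 4·R1 → [0,0,-4,0]
  R3 -= -2·R1 → [0,0,-8,4]
  R3 -= 2·R2 → [0,0,0,4]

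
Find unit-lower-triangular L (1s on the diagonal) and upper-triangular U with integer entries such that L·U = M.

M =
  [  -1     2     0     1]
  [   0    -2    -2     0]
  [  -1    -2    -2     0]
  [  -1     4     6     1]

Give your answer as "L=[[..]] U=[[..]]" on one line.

  row1 -= 0·row0 → [0,-2,-2,0]
  row2 -= 1·row0 → [0,-4,-2,-1]
  row3 -= 1·row0 → [0,2,6,0]
  row2 -= 2·row1 → [0,0,2,-1]
  row3 -= -1·row1 → [0,0,4,0]
  row3 -= 2·row2 → [0,0,0,2]

L=[[1,0,0,0],[0,1,0,0],[1,2,1,0],[1,-1,2,1]] U=[[-1,2,0,1],[0,-2,-2,0],[0,0,2,-1],[0,0,0,2]]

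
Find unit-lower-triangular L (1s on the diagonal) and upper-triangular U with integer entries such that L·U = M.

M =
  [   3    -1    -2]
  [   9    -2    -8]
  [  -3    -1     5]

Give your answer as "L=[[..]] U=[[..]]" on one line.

  row1 -= 3·row0 → [0,1,-2]
  row2 -= -1·row0 → [0,-2,3]
  row2 -= -2·row1 → [0,0,-1]

L=[[1,0,0],[3,1,0],[-1,-2,1]] U=[[3,-1,-2],[0,1,-2],[0,0,-1]]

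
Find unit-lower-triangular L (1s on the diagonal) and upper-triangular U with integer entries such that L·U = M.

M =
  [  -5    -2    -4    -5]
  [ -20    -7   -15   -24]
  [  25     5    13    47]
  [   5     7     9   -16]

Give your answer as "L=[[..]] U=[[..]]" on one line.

  row1 -= 4·row0 → [0,1,1,-4]
  row2 -= -5·row0 → [0,-5,-7,22]
  row3 -= -1·row0 → [0,5,5,-21]
  row2 -= -5·row1 → [0,0,-2,2]
  row3 -= 5·row1 → [0,0,0,-1]
  row3 -= 0·row2 → [0,0,0,-1]

L=[[1,0,0,0],[4,1,0,0],[-5,-5,1,0],[-1,5,0,1]] U=[[-5,-2,-4,-5],[0,1,1,-4],[0,0,-2,2],[0,0,0,-1]]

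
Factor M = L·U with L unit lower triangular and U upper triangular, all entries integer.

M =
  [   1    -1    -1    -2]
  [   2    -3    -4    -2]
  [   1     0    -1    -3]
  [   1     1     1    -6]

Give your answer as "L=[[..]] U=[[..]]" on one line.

  r1 -= 2·r0 → [0,-1,-2,2]
  r2 -= 1·r0 → [0,1,0,-1]
  r3 -= 1·r0 → [0,2,2,-4]
  r2 -= -1·r1 → [0,0,-2,1]
  r3 -= -2·r1 → [0,0,-2,0]
  r3 -= 1·r2 → [0,0,0,-1]

L=[[1,0,0,0],[2,1,0,0],[1,-1,1,0],[1,-2,1,1]] U=[[1,-1,-1,-2],[0,-1,-2,2],[0,0,-2,1],[0,0,0,-1]]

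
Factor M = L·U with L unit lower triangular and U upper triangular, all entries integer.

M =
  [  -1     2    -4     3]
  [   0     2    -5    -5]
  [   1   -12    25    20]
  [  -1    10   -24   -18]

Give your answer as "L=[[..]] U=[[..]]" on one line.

L=[[1,0,0,0],[0,1,0,0],[-1,-5,1,0],[1,4,0,1]] U=[[-1,2,-4,3],[0,2,-5,-5],[0,0,-4,-2],[0,0,0,-1]]

  r1 -= 0·r0 → [0,2,-5,-5]
  r2 -= -1·r0 → [0,-10,21,23]
  r3 -= 1·r0 → [0,8,-20,-21]
  r2 -= -5·r1 → [0,0,-4,-2]
  r3 -= 4·r1 → [0,0,0,-1]
  r3 -= 0·r2 → [0,0,0,-1]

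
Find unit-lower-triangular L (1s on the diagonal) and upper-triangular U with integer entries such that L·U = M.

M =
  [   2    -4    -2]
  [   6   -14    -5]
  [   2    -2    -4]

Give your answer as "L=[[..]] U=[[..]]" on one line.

  row1 -= 3·row0 → [0,-2,1]
  row2 -= 1·row0 → [0,2,-2]
  row2 -= -1·row1 → [0,0,-1]

L=[[1,0,0],[3,1,0],[1,-1,1]] U=[[2,-4,-2],[0,-2,1],[0,0,-1]]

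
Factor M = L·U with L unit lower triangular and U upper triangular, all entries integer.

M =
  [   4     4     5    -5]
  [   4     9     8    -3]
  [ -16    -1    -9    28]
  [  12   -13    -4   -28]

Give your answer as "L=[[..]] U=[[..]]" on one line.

L=[[1,0,0,0],[1,1,0,0],[-4,3,1,0],[3,-5,-2,1]] U=[[4,4,5,-5],[0,5,3,2],[0,0,2,2],[0,0,0,1]]

  r1 -= 1·r0 → [0,5,3,2]
  r2 -= -4·r0 → [0,15,11,8]
  r3 -= 3·r0 → [0,-25,-19,-13]
  r2 -= 3·r1 → [0,0,2,2]
  r3 -= -5·r1 → [0,0,-4,-3]
  r3 -= -2·r2 → [0,0,0,1]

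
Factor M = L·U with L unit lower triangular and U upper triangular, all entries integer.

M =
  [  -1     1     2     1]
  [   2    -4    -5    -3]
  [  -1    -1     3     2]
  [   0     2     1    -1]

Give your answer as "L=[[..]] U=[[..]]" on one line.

  row1 -= -2·row0 → [0,-2,-1,-1]
  row2 -= 1·row0 → [0,-2,1,1]
  row3 -= 0·row0 → [0,2,1,-1]
  row2 -= 1·row1 → [0,0,2,2]
  row3 -= -1·row1 → [0,0,0,-2]
  row3 -= 0·row2 → [0,0,0,-2]

L=[[1,0,0,0],[-2,1,0,0],[1,1,1,0],[0,-1,0,1]] U=[[-1,1,2,1],[0,-2,-1,-1],[0,0,2,2],[0,0,0,-2]]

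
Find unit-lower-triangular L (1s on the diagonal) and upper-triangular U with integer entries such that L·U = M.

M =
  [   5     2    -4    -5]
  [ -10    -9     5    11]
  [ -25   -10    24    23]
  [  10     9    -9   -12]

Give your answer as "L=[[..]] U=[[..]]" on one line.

  R1 -= -2·R0 → [0,-5,-3,1]
  R2 -= -5·R0 → [0,0,4,-2]
  R3 -= 2·R0 → [0,5,-1,-2]
  R2 -= 0·R1 → [0,0,4,-2]
  R3 -= -1·R1 → [0,0,-4,-1]
  R3 -= -1·R2 → [0,0,0,-3]

L=[[1,0,0,0],[-2,1,0,0],[-5,0,1,0],[2,-1,-1,1]] U=[[5,2,-4,-5],[0,-5,-3,1],[0,0,4,-2],[0,0,0,-3]]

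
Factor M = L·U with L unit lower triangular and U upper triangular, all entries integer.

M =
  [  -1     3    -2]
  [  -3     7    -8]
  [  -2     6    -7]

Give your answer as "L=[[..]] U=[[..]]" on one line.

  r1 -= 3·r0 → [0,-2,-2]
  r2 -= 2·r0 → [0,0,-3]
  r2 -= 0·r1 → [0,0,-3]

L=[[1,0,0],[3,1,0],[2,0,1]] U=[[-1,3,-2],[0,-2,-2],[0,0,-3]]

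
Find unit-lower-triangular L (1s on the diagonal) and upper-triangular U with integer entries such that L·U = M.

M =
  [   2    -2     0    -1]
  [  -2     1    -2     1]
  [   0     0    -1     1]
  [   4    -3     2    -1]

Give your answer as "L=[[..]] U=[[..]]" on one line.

L=[[1,0,0,0],[-1,1,0,0],[0,0,1,0],[2,-1,0,1]] U=[[2,-2,0,-1],[0,-1,-2,0],[0,0,-1,1],[0,0,0,1]]

  r1 -= -1·r0 → [0,-1,-2,0]
  r2 -= 0·r0 → [0,0,-1,1]
  r3 -= 2·r0 → [0,1,2,1]
  r2 -= 0·r1 → [0,0,-1,1]
  r3 -= -1·r1 → [0,0,0,1]
  r3 -= 0·r2 → [0,0,0,1]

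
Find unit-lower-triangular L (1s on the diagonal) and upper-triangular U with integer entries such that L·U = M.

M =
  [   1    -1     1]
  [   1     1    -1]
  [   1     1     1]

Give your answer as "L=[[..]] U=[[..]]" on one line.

L=[[1,0,0],[1,1,0],[1,1,1]] U=[[1,-1,1],[0,2,-2],[0,0,2]]

  row1 -= 1·row0 → [0,2,-2]
  row2 -= 1·row0 → [0,2,0]
  row2 -= 1·row1 → [0,0,2]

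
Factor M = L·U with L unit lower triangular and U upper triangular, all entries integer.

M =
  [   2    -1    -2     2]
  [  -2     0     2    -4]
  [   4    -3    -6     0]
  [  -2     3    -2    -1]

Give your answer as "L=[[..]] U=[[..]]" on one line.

L=[[1,0,0,0],[-1,1,0,0],[2,1,1,0],[-1,-2,2,1]] U=[[2,-1,-2,2],[0,-1,0,-2],[0,0,-2,-2],[0,0,0,1]]

  R1 -= -1·R0 → [0,-1,0,-2]
  R2 -= 2·R0 → [0,-1,-2,-4]
  R3 -= -1·R0 → [0,2,-4,1]
  R2 -= 1·R1 → [0,0,-2,-2]
  R3 -= -2·R1 → [0,0,-4,-3]
  R3 -= 2·R2 → [0,0,0,1]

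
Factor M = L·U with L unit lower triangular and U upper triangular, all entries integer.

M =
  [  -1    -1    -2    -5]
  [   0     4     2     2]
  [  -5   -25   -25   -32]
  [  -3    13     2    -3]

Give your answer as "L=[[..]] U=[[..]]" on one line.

  r1 -= 0·r0 → [0,4,2,2]
  r2 -= 5·r0 → [0,-20,-15,-7]
  r3 -= 3·r0 → [0,16,8,12]
  r2 -= -5·r1 → [0,0,-5,3]
  r3 -= 4·r1 → [0,0,0,4]
  r3 -= 0·r2 → [0,0,0,4]

L=[[1,0,0,0],[0,1,0,0],[5,-5,1,0],[3,4,0,1]] U=[[-1,-1,-2,-5],[0,4,2,2],[0,0,-5,3],[0,0,0,4]]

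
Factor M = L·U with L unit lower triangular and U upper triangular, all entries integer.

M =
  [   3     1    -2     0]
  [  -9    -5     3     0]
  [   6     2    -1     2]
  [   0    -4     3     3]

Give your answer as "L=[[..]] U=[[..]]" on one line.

  row1 -= -3·row0 → [0,-2,-3,0]
  row2 -= 2·row0 → [0,0,3,2]
  row3 -= 0·row0 → [0,-4,3,3]
  row2 -= 0·row1 → [0,0,3,2]
  row3 -= 2·row1 → [0,0,9,3]
  row3 -= 3·row2 → [0,0,0,-3]

L=[[1,0,0,0],[-3,1,0,0],[2,0,1,0],[0,2,3,1]] U=[[3,1,-2,0],[0,-2,-3,0],[0,0,3,2],[0,0,0,-3]]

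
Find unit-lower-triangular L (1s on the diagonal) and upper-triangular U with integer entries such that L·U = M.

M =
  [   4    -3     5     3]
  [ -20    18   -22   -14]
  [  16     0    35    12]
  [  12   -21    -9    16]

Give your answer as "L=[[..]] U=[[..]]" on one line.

  r1 -= -5·r0 → [0,3,3,1]
  r2 -= 4·r0 → [0,12,15,0]
  r3 -= 3·r0 → [0,-12,-24,7]
  r2 -= 4·r1 → [0,0,3,-4]
  r3 -= -4·r1 → [0,0,-12,11]
  r3 -= -4·r2 → [0,0,0,-5]

L=[[1,0,0,0],[-5,1,0,0],[4,4,1,0],[3,-4,-4,1]] U=[[4,-3,5,3],[0,3,3,1],[0,0,3,-4],[0,0,0,-5]]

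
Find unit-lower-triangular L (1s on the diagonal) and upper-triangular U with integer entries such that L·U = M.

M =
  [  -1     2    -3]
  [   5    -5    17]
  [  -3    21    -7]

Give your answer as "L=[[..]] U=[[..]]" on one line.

L=[[1,0,0],[-5,1,0],[3,3,1]] U=[[-1,2,-3],[0,5,2],[0,0,-4]]

  row1 -= -5·row0 → [0,5,2]
  row2 -= 3·row0 → [0,15,2]
  row2 -= 3·row1 → [0,0,-4]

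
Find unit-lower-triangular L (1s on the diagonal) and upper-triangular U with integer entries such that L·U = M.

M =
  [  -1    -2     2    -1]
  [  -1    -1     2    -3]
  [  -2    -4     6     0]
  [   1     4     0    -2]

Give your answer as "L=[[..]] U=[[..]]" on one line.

L=[[1,0,0,0],[1,1,0,0],[2,0,1,0],[-1,2,1,1]] U=[[-1,-2,2,-1],[0,1,0,-2],[0,0,2,2],[0,0,0,-1]]

  r1 -= 1·r0 → [0,1,0,-2]
  r2 -= 2·r0 → [0,0,2,2]
  r3 -= -1·r0 → [0,2,2,-3]
  r2 -= 0·r1 → [0,0,2,2]
  r3 -= 2·r1 → [0,0,2,1]
  r3 -= 1·r2 → [0,0,0,-1]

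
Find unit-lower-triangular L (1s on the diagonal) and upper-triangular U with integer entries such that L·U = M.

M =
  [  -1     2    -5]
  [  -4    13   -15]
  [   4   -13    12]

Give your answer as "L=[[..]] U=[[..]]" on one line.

  row1 -= 4·row0 → [0,5,5]
  row2 -= -4·row0 → [0,-5,-8]
  row2 -= -1·row1 → [0,0,-3]

L=[[1,0,0],[4,1,0],[-4,-1,1]] U=[[-1,2,-5],[0,5,5],[0,0,-3]]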